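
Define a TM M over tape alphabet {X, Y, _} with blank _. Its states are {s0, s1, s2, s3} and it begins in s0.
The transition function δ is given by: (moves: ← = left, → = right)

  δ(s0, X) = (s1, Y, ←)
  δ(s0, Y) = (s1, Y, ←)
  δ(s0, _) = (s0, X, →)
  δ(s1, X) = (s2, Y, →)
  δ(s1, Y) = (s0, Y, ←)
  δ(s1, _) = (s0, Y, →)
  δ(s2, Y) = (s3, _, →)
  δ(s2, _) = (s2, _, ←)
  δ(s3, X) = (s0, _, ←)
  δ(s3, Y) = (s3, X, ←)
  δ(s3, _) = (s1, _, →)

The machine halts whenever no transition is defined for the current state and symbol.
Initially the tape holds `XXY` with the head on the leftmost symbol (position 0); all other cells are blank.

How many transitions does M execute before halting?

11

state=s0 head=0 tape=__[X]XY   (s0,X)→(s1,Y,←)
state=s1 head=-1 tape=_[_]YXY   (s1,_)→(s0,Y,→)
state=s0 head=0 tape=_Y[Y]XY   (s0,Y)→(s1,Y,←)
state=s1 head=-1 tape=_[Y]YXY   (s1,Y)→(s0,Y,←)
state=s0 head=-2 tape=[_]YYXY   (s0,_)→(s0,X,→)
state=s0 head=-1 tape=X[Y]YXY   (s0,Y)→(s1,Y,←)
state=s1 head=-2 tape=[X]YYXY   (s1,X)→(s2,Y,→)
state=s2 head=-1 tape=Y[Y]YXY   (s2,Y)→(s3,_,→)
state=s3 head=0 tape=Y_[Y]XY   (s3,Y)→(s3,X,←)
state=s3 head=-1 tape=Y[_]XXY   (s3,_)→(s1,_,→)
state=s1 head=0 tape=Y_[X]XY   (s1,X)→(s2,Y,→)
state=s2 head=1 tape=Y_Y[X]Y
M halts after 11 transitions.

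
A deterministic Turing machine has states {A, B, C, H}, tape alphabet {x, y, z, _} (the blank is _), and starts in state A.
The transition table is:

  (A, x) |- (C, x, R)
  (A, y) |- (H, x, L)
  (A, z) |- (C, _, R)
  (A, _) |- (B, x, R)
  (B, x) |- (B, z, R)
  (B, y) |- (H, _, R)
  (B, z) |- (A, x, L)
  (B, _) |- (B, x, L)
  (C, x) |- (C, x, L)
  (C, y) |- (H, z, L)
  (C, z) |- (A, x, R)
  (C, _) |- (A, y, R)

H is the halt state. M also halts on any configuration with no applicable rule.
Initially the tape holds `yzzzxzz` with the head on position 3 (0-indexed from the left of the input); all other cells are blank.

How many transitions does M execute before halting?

20

A | yzz[z]xzz____   read z → write _, move R, go to C
C | yzz_[x]zz____   read x → write x, move L, go to C
C | yzz[_]xzz____   read _ → write y, move R, go to A
A | yzzy[x]zz____   read x → write x, move R, go to C
C | yzzyx[z]z____   read z → write x, move R, go to A
A | yzzyxx[z]____   read z → write _, move R, go to C
C | yzzyxx_[_]___   read _ → write y, move R, go to A
A | yzzyxx_y[_]__   read _ → write x, move R, go to B
B | yzzyxx_yx[_]_   read _ → write x, move L, go to B
B | yzzyxx_y[x]x_   read x → write z, move R, go to B
B | yzzyxx_yz[x]_   read x → write z, move R, go to B
B | yzzyxx_yzz[_]   read _ → write x, move L, go to B
B | yzzyxx_yz[z]x   read z → write x, move L, go to A
A | yzzyxx_y[z]xx   read z → write _, move R, go to C
C | yzzyxx_y_[x]x   read x → write x, move L, go to C
C | yzzyxx_y[_]xx   read _ → write y, move R, go to A
A | yzzyxx_yy[x]x   read x → write x, move R, go to C
C | yzzyxx_yyx[x]   read x → write x, move L, go to C
C | yzzyxx_yy[x]x   read x → write x, move L, go to C
C | yzzyxx_y[y]xx   read y → write z, move L, go to H
H | yzzyxx_[y]zxx
M halts after 20 transitions.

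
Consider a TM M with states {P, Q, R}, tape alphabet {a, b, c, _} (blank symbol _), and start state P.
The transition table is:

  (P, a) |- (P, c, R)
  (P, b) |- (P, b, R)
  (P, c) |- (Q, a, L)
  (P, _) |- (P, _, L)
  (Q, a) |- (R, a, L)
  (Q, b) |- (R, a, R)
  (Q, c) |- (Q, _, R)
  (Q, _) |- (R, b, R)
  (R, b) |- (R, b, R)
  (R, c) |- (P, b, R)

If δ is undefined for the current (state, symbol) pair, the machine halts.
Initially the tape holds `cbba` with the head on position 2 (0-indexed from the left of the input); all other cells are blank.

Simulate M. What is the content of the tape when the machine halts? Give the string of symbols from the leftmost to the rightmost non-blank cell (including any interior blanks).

cbaa

state=P head=2 tape=cb[b]a_   (P,b)→(P,b,R)
state=P head=3 tape=cbb[a]_   (P,a)→(P,c,R)
state=P head=4 tape=cbbc[_]   (P,_)→(P,_,L)
state=P head=3 tape=cbb[c]_   (P,c)→(Q,a,L)
state=Q head=2 tape=cb[b]a_   (Q,b)→(R,a,R)
state=R head=3 tape=cba[a]_
The non-blank tape span at halt is cbaa.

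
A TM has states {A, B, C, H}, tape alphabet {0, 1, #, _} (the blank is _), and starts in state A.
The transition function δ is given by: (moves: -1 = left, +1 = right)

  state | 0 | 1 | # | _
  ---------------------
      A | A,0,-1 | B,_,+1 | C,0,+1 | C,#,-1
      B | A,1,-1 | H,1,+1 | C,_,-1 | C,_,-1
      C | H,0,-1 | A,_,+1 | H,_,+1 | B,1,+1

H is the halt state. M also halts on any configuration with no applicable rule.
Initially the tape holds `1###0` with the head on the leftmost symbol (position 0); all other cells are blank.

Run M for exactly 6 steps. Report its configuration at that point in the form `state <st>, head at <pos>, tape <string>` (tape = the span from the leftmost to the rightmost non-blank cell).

A | [1]###0   read 1 → write _, move +1, go to B
B | _[#]##0   read # → write _, move -1, go to C
C | [_]_##0   read _ → write 1, move +1, go to B
B | 1[_]##0   read _ → write _, move -1, go to C
C | [1]_##0   read 1 → write _, move +1, go to A
A | _[_]##0   read _ → write #, move -1, go to C
C | [_]###0
After 6 steps: state C, head at 0, tape ###0.

state C, head at 0, tape ###0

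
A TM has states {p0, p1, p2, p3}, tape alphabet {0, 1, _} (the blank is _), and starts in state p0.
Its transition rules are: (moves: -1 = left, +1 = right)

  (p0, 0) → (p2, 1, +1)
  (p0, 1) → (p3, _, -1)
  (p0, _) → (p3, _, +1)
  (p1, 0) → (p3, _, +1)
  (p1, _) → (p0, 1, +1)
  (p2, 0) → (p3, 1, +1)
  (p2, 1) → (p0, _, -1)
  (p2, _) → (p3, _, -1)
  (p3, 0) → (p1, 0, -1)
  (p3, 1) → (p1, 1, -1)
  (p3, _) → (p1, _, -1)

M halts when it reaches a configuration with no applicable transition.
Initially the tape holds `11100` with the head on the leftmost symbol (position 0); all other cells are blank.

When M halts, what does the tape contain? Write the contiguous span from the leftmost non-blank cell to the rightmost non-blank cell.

111_100

p0 | __[1]1100   read 1 → write _, move -1, go to p3
p3 | _[_]_1100   read _ → write _, move -1, go to p1
p1 | [_]__1100   read _ → write 1, move +1, go to p0
p0 | 1[_]_1100   read _ → write _, move +1, go to p3
p3 | 1_[_]1100   read _ → write _, move -1, go to p1
p1 | 1[_]_1100   read _ → write 1, move +1, go to p0
p0 | 11[_]1100   read _ → write _, move +1, go to p3
p3 | 11_[1]100   read 1 → write 1, move -1, go to p1
p1 | 11[_]1100   read _ → write 1, move +1, go to p0
p0 | 111[1]100   read 1 → write _, move -1, go to p3
p3 | 11[1]_100   read 1 → write 1, move -1, go to p1
p1 | 1[1]1_100
The non-blank tape span at halt is 111_100.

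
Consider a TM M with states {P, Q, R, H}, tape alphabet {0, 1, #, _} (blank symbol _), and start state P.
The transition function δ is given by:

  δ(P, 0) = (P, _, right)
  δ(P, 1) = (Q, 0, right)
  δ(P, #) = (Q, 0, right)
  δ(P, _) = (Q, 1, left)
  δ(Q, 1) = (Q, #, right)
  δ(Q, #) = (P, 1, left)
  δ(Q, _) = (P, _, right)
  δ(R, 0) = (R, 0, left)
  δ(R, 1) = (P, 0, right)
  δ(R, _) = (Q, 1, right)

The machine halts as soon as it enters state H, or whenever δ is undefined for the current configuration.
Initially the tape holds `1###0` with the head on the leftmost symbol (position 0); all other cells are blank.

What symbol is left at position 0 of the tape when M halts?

P | [1]###0   read 1 → write 0, move right, go to Q
Q | 0[#]##0   read # → write 1, move left, go to P
P | [0]1##0   read 0 → write _, move right, go to P
P | _[1]##0   read 1 → write 0, move right, go to Q
Q | _0[#]#0   read # → write 1, move left, go to P
P | _[0]1#0   read 0 → write _, move right, go to P
P | __[1]#0   read 1 → write 0, move right, go to Q
Q | __0[#]0   read # → write 1, move left, go to P
P | __[0]10   read 0 → write _, move right, go to P
P | ___[1]0   read 1 → write 0, move right, go to Q
Q | ___0[0]
Cell 0 holds _ when M halts.

_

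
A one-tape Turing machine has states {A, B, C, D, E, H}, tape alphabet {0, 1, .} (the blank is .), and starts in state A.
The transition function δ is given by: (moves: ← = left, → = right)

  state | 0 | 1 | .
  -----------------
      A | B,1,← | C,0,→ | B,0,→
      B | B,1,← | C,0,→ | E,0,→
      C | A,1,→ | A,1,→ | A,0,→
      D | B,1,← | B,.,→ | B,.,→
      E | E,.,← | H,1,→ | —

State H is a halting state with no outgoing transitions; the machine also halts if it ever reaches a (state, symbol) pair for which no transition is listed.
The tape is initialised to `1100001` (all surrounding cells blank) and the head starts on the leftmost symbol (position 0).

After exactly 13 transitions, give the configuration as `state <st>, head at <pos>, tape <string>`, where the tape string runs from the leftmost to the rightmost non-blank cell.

state C, head at 5, tape 0000011

state=A head=0 tape=[1]100001   (A,1)→(C,0,→)
state=C head=1 tape=0[1]00001   (C,1)→(A,1,→)
state=A head=2 tape=01[0]0001   (A,0)→(B,1,←)
state=B head=1 tape=0[1]10001   (B,1)→(C,0,→)
state=C head=2 tape=00[1]0001   (C,1)→(A,1,→)
state=A head=3 tape=001[0]001   (A,0)→(B,1,←)
state=B head=2 tape=00[1]1001   (B,1)→(C,0,→)
state=C head=3 tape=000[1]001   (C,1)→(A,1,→)
state=A head=4 tape=0001[0]01   (A,0)→(B,1,←)
state=B head=3 tape=000[1]101   (B,1)→(C,0,→)
state=C head=4 tape=0000[1]01   (C,1)→(A,1,→)
state=A head=5 tape=00001[0]1   (A,0)→(B,1,←)
state=B head=4 tape=0000[1]11   (B,1)→(C,0,→)
state=C head=5 tape=00000[1]1
After 13 steps: state C, head at 5, tape 0000011.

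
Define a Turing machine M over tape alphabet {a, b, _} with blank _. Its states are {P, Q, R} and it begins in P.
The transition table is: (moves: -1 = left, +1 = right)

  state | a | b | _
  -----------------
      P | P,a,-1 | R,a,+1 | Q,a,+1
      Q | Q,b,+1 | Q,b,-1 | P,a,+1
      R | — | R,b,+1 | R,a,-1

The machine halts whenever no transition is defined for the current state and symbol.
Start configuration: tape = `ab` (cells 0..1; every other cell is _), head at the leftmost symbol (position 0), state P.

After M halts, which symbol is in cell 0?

b

P | __[a]b_   read a → write a, move -1, go to P
P | _[_]ab_   read _ → write a, move +1, go to Q
Q | _a[a]b_   read a → write b, move +1, go to Q
Q | _ab[b]_   read b → write b, move -1, go to Q
Q | _a[b]b_   read b → write b, move -1, go to Q
Q | _[a]bb_   read a → write b, move +1, go to Q
Q | _b[b]b_   read b → write b, move -1, go to Q
Q | _[b]bb_   read b → write b, move -1, go to Q
Q | [_]bbb_   read _ → write a, move +1, go to P
P | a[b]bb_   read b → write a, move +1, go to R
R | aa[b]b_   read b → write b, move +1, go to R
R | aab[b]_   read b → write b, move +1, go to R
R | aabb[_]   read _ → write a, move -1, go to R
R | aab[b]a   read b → write b, move +1, go to R
R | aabb[a]
Cell 0 holds b when M halts.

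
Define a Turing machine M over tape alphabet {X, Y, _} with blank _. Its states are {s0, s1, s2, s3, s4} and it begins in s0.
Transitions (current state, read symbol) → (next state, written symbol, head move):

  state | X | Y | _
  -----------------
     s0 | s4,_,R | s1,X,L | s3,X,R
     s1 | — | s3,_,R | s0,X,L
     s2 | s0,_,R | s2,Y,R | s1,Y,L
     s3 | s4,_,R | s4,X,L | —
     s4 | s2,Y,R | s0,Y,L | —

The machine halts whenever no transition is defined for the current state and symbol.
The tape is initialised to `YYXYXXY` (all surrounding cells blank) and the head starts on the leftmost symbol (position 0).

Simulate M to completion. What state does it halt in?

s0 | __[Y]YXYXXY_   read Y → write X, move L, go to s1
s1 | _[_]XYXYXXY_   read _ → write X, move L, go to s0
s0 | [_]XXYXYXXY_   read _ → write X, move R, go to s3
s3 | X[X]XYXYXXY_   read X → write _, move R, go to s4
s4 | X_[X]YXYXXY_   read X → write Y, move R, go to s2
s2 | X_Y[Y]XYXXY_   read Y → write Y, move R, go to s2
s2 | X_YY[X]YXXY_   read X → write _, move R, go to s0
s0 | X_YY_[Y]XXY_   read Y → write X, move L, go to s1
s1 | X_YY[_]XXXY_   read _ → write X, move L, go to s0
s0 | X_Y[Y]XXXXY_   read Y → write X, move L, go to s1
s1 | X_[Y]XXXXXY_   read Y → write _, move R, go to s3
s3 | X__[X]XXXXY_   read X → write _, move R, go to s4
s4 | X___[X]XXXY_   read X → write Y, move R, go to s2
s2 | X___Y[X]XXY_   read X → write _, move R, go to s0
s0 | X___Y_[X]XY_   read X → write _, move R, go to s4
s4 | X___Y__[X]Y_   read X → write Y, move R, go to s2
s2 | X___Y__Y[Y]_   read Y → write Y, move R, go to s2
s2 | X___Y__YY[_]   read _ → write Y, move L, go to s1
s1 | X___Y__Y[Y]Y   read Y → write _, move R, go to s3
s3 | X___Y__Y_[Y]   read Y → write X, move L, go to s4
s4 | X___Y__Y[_]X
No transition is defined for (s4, _); M halts in state s4.

s4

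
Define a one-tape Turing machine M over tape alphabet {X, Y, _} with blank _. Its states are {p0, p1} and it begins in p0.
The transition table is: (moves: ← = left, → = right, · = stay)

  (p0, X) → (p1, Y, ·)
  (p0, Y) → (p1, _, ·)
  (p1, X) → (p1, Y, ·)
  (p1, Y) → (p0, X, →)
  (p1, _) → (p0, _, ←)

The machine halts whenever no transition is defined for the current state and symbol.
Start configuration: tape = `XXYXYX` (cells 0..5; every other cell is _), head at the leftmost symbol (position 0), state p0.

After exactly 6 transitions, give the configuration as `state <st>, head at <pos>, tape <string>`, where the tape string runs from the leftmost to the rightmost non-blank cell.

state p0, head at 1, tape XX_XYX

state=p0 head=0 tape=[X]XYXYX   (p0,X)→(p1,Y,·)
state=p1 head=0 tape=[Y]XYXYX   (p1,Y)→(p0,X,→)
state=p0 head=1 tape=X[X]YXYX   (p0,X)→(p1,Y,·)
state=p1 head=1 tape=X[Y]YXYX   (p1,Y)→(p0,X,→)
state=p0 head=2 tape=XX[Y]XYX   (p0,Y)→(p1,_,·)
state=p1 head=2 tape=XX[_]XYX   (p1,_)→(p0,_,←)
state=p0 head=1 tape=X[X]_XYX
After 6 steps: state p0, head at 1, tape XX_XYX.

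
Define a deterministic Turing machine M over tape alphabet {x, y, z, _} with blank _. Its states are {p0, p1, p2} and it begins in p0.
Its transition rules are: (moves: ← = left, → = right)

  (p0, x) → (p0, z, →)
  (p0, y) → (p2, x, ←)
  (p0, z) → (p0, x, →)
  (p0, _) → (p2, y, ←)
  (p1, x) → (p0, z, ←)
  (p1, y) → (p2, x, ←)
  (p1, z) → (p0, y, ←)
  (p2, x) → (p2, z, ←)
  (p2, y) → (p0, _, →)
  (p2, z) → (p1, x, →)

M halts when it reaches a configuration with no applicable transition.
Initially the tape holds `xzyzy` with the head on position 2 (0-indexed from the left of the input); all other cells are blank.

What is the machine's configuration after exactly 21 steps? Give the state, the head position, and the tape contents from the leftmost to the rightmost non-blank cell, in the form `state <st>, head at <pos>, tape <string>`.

p0 | xz[y]zy_   read y → write x, move ←, go to p2
p2 | x[z]xzy_   read z → write x, move →, go to p1
p1 | xx[x]zy_   read x → write z, move ←, go to p0
p0 | x[x]zzy_   read x → write z, move →, go to p0
p0 | xz[z]zy_   read z → write x, move →, go to p0
p0 | xzx[z]y_   read z → write x, move →, go to p0
p0 | xzxx[y]_   read y → write x, move ←, go to p2
p2 | xzx[x]x_   read x → write z, move ←, go to p2
p2 | xz[x]zx_   read x → write z, move ←, go to p2
p2 | x[z]zzx_   read z → write x, move →, go to p1
p1 | xx[z]zx_   read z → write y, move ←, go to p0
p0 | x[x]yzx_   read x → write z, move →, go to p0
p0 | xz[y]zx_   read y → write x, move ←, go to p2
p2 | x[z]xzx_   read z → write x, move →, go to p1
p1 | xx[x]zx_   read x → write z, move ←, go to p0
p0 | x[x]zzx_   read x → write z, move →, go to p0
p0 | xz[z]zx_   read z → write x, move →, go to p0
p0 | xzx[z]x_   read z → write x, move →, go to p0
p0 | xzxx[x]_   read x → write z, move →, go to p0
p0 | xzxxz[_]   read _ → write y, move ←, go to p2
p2 | xzxx[z]y   read z → write x, move →, go to p1
p1 | xzxxx[y]
After 21 steps: state p1, head at 5, tape xzxxxy.

state p1, head at 5, tape xzxxxy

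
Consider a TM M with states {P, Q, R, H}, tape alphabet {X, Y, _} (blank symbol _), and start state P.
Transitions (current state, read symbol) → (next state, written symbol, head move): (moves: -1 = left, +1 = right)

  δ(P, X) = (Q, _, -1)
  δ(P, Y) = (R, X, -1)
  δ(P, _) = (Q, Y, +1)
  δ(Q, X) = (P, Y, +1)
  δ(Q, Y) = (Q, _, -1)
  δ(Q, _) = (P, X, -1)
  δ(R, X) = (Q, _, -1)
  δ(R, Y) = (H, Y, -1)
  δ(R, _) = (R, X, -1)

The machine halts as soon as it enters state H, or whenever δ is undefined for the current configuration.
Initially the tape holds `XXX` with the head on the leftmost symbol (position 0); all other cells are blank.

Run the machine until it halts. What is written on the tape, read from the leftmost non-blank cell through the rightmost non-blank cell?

state=P head=0 tape=____[X]XX   (P,X)→(Q,_,-1)
state=Q head=-1 tape=___[_]_XX   (Q,_)→(P,X,-1)
state=P head=-2 tape=__[_]X_XX   (P,_)→(Q,Y,+1)
state=Q head=-1 tape=__Y[X]_XX   (Q,X)→(P,Y,+1)
state=P head=0 tape=__YY[_]XX   (P,_)→(Q,Y,+1)
state=Q head=1 tape=__YYY[X]X   (Q,X)→(P,Y,+1)
state=P head=2 tape=__YYYY[X]   (P,X)→(Q,_,-1)
state=Q head=1 tape=__YYY[Y]_   (Q,Y)→(Q,_,-1)
state=Q head=0 tape=__YY[Y]__   (Q,Y)→(Q,_,-1)
state=Q head=-1 tape=__Y[Y]___   (Q,Y)→(Q,_,-1)
state=Q head=-2 tape=__[Y]____   (Q,Y)→(Q,_,-1)
state=Q head=-3 tape=_[_]_____   (Q,_)→(P,X,-1)
state=P head=-4 tape=[_]X_____   (P,_)→(Q,Y,+1)
state=Q head=-3 tape=Y[X]_____   (Q,X)→(P,Y,+1)
state=P head=-2 tape=YY[_]____   (P,_)→(Q,Y,+1)
state=Q head=-1 tape=YYY[_]___   (Q,_)→(P,X,-1)
state=P head=-2 tape=YY[Y]X___   (P,Y)→(R,X,-1)
state=R head=-3 tape=Y[Y]XX___   (R,Y)→(H,Y,-1)
state=H head=-4 tape=[Y]YXX___
The non-blank tape span at halt is YYXX.

YYXX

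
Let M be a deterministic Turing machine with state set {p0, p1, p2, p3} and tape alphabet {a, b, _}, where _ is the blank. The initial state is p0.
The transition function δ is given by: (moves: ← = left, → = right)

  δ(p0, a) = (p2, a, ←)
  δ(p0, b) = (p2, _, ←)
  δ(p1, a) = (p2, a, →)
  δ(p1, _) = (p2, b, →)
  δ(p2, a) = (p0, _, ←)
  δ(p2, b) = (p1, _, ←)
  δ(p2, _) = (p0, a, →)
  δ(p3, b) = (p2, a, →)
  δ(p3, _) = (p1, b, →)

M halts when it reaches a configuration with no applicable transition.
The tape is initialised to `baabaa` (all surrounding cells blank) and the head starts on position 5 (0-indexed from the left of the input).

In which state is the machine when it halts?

p0 | __baaba[a]   read a → write a, move ←, go to p2
p2 | __baab[a]a   read a → write _, move ←, go to p0
p0 | __baa[b]_a   read b → write _, move ←, go to p2
p2 | __ba[a]__a   read a → write _, move ←, go to p0
p0 | __b[a]___a   read a → write a, move ←, go to p2
p2 | __[b]a___a   read b → write _, move ←, go to p1
p1 | _[_]_a___a   read _ → write b, move →, go to p2
p2 | _b[_]a___a   read _ → write a, move →, go to p0
p0 | _ba[a]___a   read a → write a, move ←, go to p2
p2 | _b[a]a___a   read a → write _, move ←, go to p0
p0 | _[b]_a___a   read b → write _, move ←, go to p2
p2 | [_]__a___a   read _ → write a, move →, go to p0
p0 | a[_]_a___a
No transition is defined for (p0, _); M halts in state p0.

p0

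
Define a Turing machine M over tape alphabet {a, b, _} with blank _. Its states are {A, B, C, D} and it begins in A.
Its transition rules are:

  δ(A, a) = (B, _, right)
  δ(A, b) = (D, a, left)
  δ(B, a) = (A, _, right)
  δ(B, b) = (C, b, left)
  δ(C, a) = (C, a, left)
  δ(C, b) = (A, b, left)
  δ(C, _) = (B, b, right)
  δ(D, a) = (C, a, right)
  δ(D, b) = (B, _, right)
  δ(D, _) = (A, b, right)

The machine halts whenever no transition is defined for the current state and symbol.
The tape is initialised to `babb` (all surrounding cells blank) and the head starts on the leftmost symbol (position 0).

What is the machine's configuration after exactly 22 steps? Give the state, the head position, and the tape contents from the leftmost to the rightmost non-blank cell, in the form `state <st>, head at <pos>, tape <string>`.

A | _[b]abb   read b → write a, move left, go to D
D | [_]aabb   read _ → write b, move right, go to A
A | b[a]abb   read a → write _, move right, go to B
B | b_[a]bb   read a → write _, move right, go to A
A | b__[b]b   read b → write a, move left, go to D
D | b_[_]ab   read _ → write b, move right, go to A
A | b_b[a]b   read a → write _, move right, go to B
B | b_b_[b]   read b → write b, move left, go to C
C | b_b[_]b   read _ → write b, move right, go to B
B | b_bb[b]   read b → write b, move left, go to C
C | b_b[b]b   read b → write b, move left, go to A
A | b_[b]bb   read b → write a, move left, go to D
D | b[_]abb   read _ → write b, move right, go to A
A | bb[a]bb   read a → write _, move right, go to B
B | bb_[b]b   read b → write b, move left, go to C
C | bb[_]bb   read _ → write b, move right, go to B
B | bbb[b]b   read b → write b, move left, go to C
C | bb[b]bb   read b → write b, move left, go to A
A | b[b]bbb   read b → write a, move left, go to D
D | [b]abbb   read b → write _, move right, go to B
B | _[a]bbb   read a → write _, move right, go to A
A | __[b]bb   read b → write a, move left, go to D
D | _[_]abb
After 22 steps: state D, head at 0, tape abb.

state D, head at 0, tape abb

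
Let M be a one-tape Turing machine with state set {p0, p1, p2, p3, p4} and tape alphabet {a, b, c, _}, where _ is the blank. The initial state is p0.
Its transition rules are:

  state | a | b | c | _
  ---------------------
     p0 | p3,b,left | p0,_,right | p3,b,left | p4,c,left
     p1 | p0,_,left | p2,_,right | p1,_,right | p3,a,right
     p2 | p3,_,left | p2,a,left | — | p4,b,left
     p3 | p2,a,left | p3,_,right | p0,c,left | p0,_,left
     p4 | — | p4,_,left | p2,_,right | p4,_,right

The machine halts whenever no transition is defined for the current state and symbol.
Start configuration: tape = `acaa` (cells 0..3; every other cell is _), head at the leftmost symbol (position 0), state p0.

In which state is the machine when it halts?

p4

p0 | ___[a]caa   read a → write b, move left, go to p3
p3 | __[_]bcaa   read _ → write _, move left, go to p0
p0 | _[_]_bcaa   read _ → write c, move left, go to p4
p4 | [_]c_bcaa   read _ → write _, move right, go to p4
p4 | _[c]_bcaa   read c → write _, move right, go to p2
p2 | __[_]bcaa   read _ → write b, move left, go to p4
p4 | _[_]bbcaa   read _ → write _, move right, go to p4
p4 | __[b]bcaa   read b → write _, move left, go to p4
p4 | _[_]_bcaa   read _ → write _, move right, go to p4
p4 | __[_]bcaa   read _ → write _, move right, go to p4
p4 | ___[b]caa   read b → write _, move left, go to p4
p4 | __[_]_caa   read _ → write _, move right, go to p4
p4 | ___[_]caa   read _ → write _, move right, go to p4
p4 | ____[c]aa   read c → write _, move right, go to p2
p2 | _____[a]a   read a → write _, move left, go to p3
p3 | ____[_]_a   read _ → write _, move left, go to p0
p0 | ___[_]__a   read _ → write c, move left, go to p4
p4 | __[_]c__a   read _ → write _, move right, go to p4
p4 | ___[c]__a   read c → write _, move right, go to p2
p2 | ____[_]_a   read _ → write b, move left, go to p4
p4 | ___[_]b_a   read _ → write _, move right, go to p4
p4 | ____[b]_a   read b → write _, move left, go to p4
p4 | ___[_]__a   read _ → write _, move right, go to p4
p4 | ____[_]_a   read _ → write _, move right, go to p4
p4 | _____[_]a   read _ → write _, move right, go to p4
p4 | ______[a]
No transition is defined for (p4, a); M halts in state p4.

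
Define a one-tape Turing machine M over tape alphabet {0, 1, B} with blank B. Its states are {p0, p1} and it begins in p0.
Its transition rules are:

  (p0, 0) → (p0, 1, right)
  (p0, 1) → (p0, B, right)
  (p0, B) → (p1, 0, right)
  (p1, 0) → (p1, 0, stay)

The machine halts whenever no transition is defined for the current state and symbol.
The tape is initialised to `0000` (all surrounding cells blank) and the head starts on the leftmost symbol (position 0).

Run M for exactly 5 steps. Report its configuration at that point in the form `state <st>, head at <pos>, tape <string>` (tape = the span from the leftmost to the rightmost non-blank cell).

p0 | [0]000BB   read 0 → write 1, move right, go to p0
p0 | 1[0]00BB   read 0 → write 1, move right, go to p0
p0 | 11[0]0BB   read 0 → write 1, move right, go to p0
p0 | 111[0]BB   read 0 → write 1, move right, go to p0
p0 | 1111[B]B   read B → write 0, move right, go to p1
p1 | 11110[B]
After 5 steps: state p1, head at 5, tape 11110.

state p1, head at 5, tape 11110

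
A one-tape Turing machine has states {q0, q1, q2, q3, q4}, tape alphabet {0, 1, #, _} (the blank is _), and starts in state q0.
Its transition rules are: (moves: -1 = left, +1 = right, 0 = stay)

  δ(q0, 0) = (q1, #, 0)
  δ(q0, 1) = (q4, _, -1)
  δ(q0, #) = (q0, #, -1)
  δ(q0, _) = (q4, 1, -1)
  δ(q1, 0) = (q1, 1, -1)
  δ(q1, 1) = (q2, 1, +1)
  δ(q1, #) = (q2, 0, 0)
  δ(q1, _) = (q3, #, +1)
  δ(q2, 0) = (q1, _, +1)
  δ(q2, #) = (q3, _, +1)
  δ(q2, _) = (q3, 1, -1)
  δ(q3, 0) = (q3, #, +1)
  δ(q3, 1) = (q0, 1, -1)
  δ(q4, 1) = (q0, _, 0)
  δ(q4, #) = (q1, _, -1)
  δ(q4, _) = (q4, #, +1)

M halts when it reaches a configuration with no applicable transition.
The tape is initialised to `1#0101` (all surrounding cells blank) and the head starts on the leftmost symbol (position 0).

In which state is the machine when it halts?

state=q0 head=0 tape=__[1]#0101   (q0,1)→(q4,_,-1)
state=q4 head=-1 tape=_[_]_#0101   (q4,_)→(q4,#,+1)
state=q4 head=0 tape=_#[_]#0101   (q4,_)→(q4,#,+1)
state=q4 head=1 tape=_##[#]0101   (q4,#)→(q1,_,-1)
state=q1 head=0 tape=_#[#]_0101   (q1,#)→(q2,0,0)
state=q2 head=0 tape=_#[0]_0101   (q2,0)→(q1,_,+1)
state=q1 head=1 tape=_#_[_]0101   (q1,_)→(q3,#,+1)
state=q3 head=2 tape=_#_#[0]101   (q3,0)→(q3,#,+1)
state=q3 head=3 tape=_#_##[1]01   (q3,1)→(q0,1,-1)
state=q0 head=2 tape=_#_#[#]101   (q0,#)→(q0,#,-1)
state=q0 head=1 tape=_#_[#]#101   (q0,#)→(q0,#,-1)
state=q0 head=0 tape=_#[_]##101   (q0,_)→(q4,1,-1)
state=q4 head=-1 tape=_[#]1##101   (q4,#)→(q1,_,-1)
state=q1 head=-2 tape=[_]_1##101   (q1,_)→(q3,#,+1)
state=q3 head=-1 tape=#[_]1##101
No transition is defined for (q3, _); M halts in state q3.

q3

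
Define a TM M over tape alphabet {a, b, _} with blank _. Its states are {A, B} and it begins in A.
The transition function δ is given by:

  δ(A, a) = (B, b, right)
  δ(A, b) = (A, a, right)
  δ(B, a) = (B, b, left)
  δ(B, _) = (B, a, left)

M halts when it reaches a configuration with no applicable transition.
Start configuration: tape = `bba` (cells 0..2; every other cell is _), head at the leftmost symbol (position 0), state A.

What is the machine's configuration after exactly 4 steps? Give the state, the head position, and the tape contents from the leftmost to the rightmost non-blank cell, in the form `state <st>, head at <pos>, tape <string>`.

A | [b]ba_   read b → write a, move right, go to A
A | a[b]a_   read b → write a, move right, go to A
A | aa[a]_   read a → write b, move right, go to B
B | aab[_]   read _ → write a, move left, go to B
B | aa[b]a
After 4 steps: state B, head at 2, tape aaba.

state B, head at 2, tape aaba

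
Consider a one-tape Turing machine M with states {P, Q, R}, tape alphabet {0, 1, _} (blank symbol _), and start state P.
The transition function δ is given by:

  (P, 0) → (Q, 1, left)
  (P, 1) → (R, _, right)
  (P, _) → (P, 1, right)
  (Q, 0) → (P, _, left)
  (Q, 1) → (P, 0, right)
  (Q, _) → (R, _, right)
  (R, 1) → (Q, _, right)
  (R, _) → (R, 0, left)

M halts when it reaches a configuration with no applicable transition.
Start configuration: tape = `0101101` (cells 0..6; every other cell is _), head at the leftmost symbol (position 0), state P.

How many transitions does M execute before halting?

29

state=P head=0 tape=_[0]101101__   (P,0)→(Q,1,left)
state=Q head=-1 tape=[_]1101101__   (Q,_)→(R,_,right)
state=R head=0 tape=_[1]101101__   (R,1)→(Q,_,right)
state=Q head=1 tape=__[1]01101__   (Q,1)→(P,0,right)
state=P head=2 tape=__0[0]1101__   (P,0)→(Q,1,left)
state=Q head=1 tape=__[0]11101__   (Q,0)→(P,_,left)
state=P head=0 tape=_[_]_11101__   (P,_)→(P,1,right)
state=P head=1 tape=_1[_]11101__   (P,_)→(P,1,right)
state=P head=2 tape=_11[1]1101__   (P,1)→(R,_,right)
state=R head=3 tape=_11_[1]101__   (R,1)→(Q,_,right)
state=Q head=4 tape=_11__[1]01__   (Q,1)→(P,0,right)
state=P head=5 tape=_11__0[0]1__   (P,0)→(Q,1,left)
state=Q head=4 tape=_11__[0]11__   (Q,0)→(P,_,left)
state=P head=3 tape=_11_[_]_11__   (P,_)→(P,1,right)
state=P head=4 tape=_11_1[_]11__   (P,_)→(P,1,right)
state=P head=5 tape=_11_11[1]1__   (P,1)→(R,_,right)
state=R head=6 tape=_11_11_[1]__   (R,1)→(Q,_,right)
state=Q head=7 tape=_11_11__[_]_   (Q,_)→(R,_,right)
state=R head=8 tape=_11_11___[_]   (R,_)→(R,0,left)
state=R head=7 tape=_11_11__[_]0   (R,_)→(R,0,left)
state=R head=6 tape=_11_11_[_]00   (R,_)→(R,0,left)
state=R head=5 tape=_11_11[_]000   (R,_)→(R,0,left)
state=R head=4 tape=_11_1[1]0000   (R,1)→(Q,_,right)
state=Q head=5 tape=_11_1_[0]000   (Q,0)→(P,_,left)
state=P head=4 tape=_11_1[_]_000   (P,_)→(P,1,right)
state=P head=5 tape=_11_11[_]000   (P,_)→(P,1,right)
state=P head=6 tape=_11_111[0]00   (P,0)→(Q,1,left)
state=Q head=5 tape=_11_11[1]100   (Q,1)→(P,0,right)
state=P head=6 tape=_11_110[1]00   (P,1)→(R,_,right)
state=R head=7 tape=_11_110_[0]0
M halts after 29 transitions.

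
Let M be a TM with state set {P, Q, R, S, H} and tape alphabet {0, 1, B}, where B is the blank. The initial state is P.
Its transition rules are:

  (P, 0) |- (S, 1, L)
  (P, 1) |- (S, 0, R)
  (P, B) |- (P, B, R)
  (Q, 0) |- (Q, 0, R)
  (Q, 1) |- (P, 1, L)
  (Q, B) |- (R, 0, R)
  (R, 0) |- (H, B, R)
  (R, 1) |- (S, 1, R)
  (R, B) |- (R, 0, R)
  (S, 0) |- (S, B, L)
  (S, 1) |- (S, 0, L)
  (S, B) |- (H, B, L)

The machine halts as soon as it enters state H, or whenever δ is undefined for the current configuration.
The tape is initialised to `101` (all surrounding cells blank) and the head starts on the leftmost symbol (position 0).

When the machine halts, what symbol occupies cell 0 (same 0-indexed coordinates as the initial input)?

P | BB[1]01   read 1 → write 0, move R, go to S
S | BB0[0]1   read 0 → write B, move L, go to S
S | BB[0]B1   read 0 → write B, move L, go to S
S | B[B]BB1   read B → write B, move L, go to H
H | [B]BBB1
Cell 0 holds B when M halts.

B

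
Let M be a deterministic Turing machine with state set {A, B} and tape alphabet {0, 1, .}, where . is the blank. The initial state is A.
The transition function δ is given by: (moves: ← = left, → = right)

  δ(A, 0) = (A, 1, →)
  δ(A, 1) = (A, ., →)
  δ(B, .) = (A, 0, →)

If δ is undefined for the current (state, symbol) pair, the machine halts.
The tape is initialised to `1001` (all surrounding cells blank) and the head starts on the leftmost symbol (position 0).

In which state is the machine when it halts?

A

A | [1]001.   read 1 → write ., move →, go to A
A | .[0]01.   read 0 → write 1, move →, go to A
A | .1[0]1.   read 0 → write 1, move →, go to A
A | .11[1].   read 1 → write ., move →, go to A
A | .11.[.]
No transition is defined for (A, .); M halts in state A.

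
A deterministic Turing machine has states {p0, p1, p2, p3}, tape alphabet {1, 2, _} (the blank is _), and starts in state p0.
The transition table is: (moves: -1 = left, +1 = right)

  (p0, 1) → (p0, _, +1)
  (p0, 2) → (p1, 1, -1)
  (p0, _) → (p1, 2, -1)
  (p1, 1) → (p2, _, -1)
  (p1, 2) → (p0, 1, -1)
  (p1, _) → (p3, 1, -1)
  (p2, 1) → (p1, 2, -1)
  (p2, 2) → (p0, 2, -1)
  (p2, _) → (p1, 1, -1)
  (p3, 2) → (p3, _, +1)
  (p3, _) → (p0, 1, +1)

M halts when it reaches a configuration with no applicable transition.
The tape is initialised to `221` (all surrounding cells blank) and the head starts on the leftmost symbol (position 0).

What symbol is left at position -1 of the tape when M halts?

1

state=p0 head=0 tape=__[2]21_   (p0,2)→(p1,1,-1)
state=p1 head=-1 tape=_[_]121_   (p1,_)→(p3,1,-1)
state=p3 head=-2 tape=[_]1121_   (p3,_)→(p0,1,+1)
state=p0 head=-1 tape=1[1]121_   (p0,1)→(p0,_,+1)
state=p0 head=0 tape=1_[1]21_   (p0,1)→(p0,_,+1)
state=p0 head=1 tape=1__[2]1_   (p0,2)→(p1,1,-1)
state=p1 head=0 tape=1_[_]11_   (p1,_)→(p3,1,-1)
state=p3 head=-1 tape=1[_]111_   (p3,_)→(p0,1,+1)
state=p0 head=0 tape=11[1]11_   (p0,1)→(p0,_,+1)
state=p0 head=1 tape=11_[1]1_   (p0,1)→(p0,_,+1)
state=p0 head=2 tape=11__[1]_   (p0,1)→(p0,_,+1)
state=p0 head=3 tape=11___[_]   (p0,_)→(p1,2,-1)
state=p1 head=2 tape=11__[_]2   (p1,_)→(p3,1,-1)
state=p3 head=1 tape=11_[_]12   (p3,_)→(p0,1,+1)
state=p0 head=2 tape=11_1[1]2   (p0,1)→(p0,_,+1)
state=p0 head=3 tape=11_1_[2]   (p0,2)→(p1,1,-1)
state=p1 head=2 tape=11_1[_]1   (p1,_)→(p3,1,-1)
state=p3 head=1 tape=11_[1]11
Cell -1 holds 1 when M halts.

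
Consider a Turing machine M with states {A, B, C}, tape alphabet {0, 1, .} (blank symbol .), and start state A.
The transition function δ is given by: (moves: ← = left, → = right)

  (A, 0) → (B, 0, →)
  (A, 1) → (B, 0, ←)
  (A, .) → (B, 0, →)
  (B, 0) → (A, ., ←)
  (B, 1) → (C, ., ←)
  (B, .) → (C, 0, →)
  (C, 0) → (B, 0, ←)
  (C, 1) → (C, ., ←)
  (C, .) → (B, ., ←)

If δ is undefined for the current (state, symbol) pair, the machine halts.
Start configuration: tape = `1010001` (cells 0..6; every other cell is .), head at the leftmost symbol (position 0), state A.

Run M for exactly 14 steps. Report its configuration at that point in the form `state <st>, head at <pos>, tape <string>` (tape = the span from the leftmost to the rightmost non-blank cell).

state C, head at 0, tape 000010001

state=A head=0 tape=..[1]010001   (A,1)→(B,0,←)
state=B head=-1 tape=.[.]0010001   (B,.)→(C,0,→)
state=C head=0 tape=.0[0]010001   (C,0)→(B,0,←)
state=B head=-1 tape=.[0]0010001   (B,0)→(A,.,←)
state=A head=-2 tape=[.].0010001   (A,.)→(B,0,→)
state=B head=-1 tape=0[.]0010001   (B,.)→(C,0,→)
state=C head=0 tape=00[0]010001   (C,0)→(B,0,←)
state=B head=-1 tape=0[0]0010001   (B,0)→(A,.,←)
state=A head=-2 tape=[0].0010001   (A,0)→(B,0,→)
state=B head=-1 tape=0[.]0010001   (B,.)→(C,0,→)
state=C head=0 tape=00[0]010001   (C,0)→(B,0,←)
state=B head=-1 tape=0[0]0010001   (B,0)→(A,.,←)
state=A head=-2 tape=[0].0010001   (A,0)→(B,0,→)
state=B head=-1 tape=0[.]0010001   (B,.)→(C,0,→)
state=C head=0 tape=00[0]010001
After 14 steps: state C, head at 0, tape 000010001.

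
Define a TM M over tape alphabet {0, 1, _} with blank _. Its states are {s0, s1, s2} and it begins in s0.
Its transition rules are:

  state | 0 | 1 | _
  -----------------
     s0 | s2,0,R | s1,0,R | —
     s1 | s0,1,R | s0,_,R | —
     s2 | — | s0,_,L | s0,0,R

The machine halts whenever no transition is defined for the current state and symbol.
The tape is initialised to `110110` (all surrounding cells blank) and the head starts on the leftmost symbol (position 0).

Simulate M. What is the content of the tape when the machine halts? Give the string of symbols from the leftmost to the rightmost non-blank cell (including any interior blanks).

0_0001

state=s0 head=0 tape=[1]10110_   (s0,1)→(s1,0,R)
state=s1 head=1 tape=0[1]0110_   (s1,1)→(s0,_,R)
state=s0 head=2 tape=0_[0]110_   (s0,0)→(s2,0,R)
state=s2 head=3 tape=0_0[1]10_   (s2,1)→(s0,_,L)
state=s0 head=2 tape=0_[0]_10_   (s0,0)→(s2,0,R)
state=s2 head=3 tape=0_0[_]10_   (s2,_)→(s0,0,R)
state=s0 head=4 tape=0_00[1]0_   (s0,1)→(s1,0,R)
state=s1 head=5 tape=0_000[0]_   (s1,0)→(s0,1,R)
state=s0 head=6 tape=0_0001[_]
The non-blank tape span at halt is 0_0001.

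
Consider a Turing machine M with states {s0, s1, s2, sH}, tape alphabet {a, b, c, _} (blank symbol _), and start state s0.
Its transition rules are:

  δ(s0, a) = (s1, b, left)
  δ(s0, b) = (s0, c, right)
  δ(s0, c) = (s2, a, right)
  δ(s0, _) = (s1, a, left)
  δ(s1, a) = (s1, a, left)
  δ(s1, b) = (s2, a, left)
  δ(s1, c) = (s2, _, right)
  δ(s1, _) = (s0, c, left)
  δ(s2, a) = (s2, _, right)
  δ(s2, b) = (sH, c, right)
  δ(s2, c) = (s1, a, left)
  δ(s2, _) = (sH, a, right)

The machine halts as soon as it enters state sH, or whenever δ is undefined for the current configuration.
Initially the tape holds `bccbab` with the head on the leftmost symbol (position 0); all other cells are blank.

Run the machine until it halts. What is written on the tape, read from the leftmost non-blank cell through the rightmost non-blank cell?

cab

s0 | [b]ccbab   read b → write c, move right, go to s0
s0 | c[c]cbab   read c → write a, move right, go to s2
s2 | ca[c]bab   read c → write a, move left, go to s1
s1 | c[a]abab   read a → write a, move left, go to s1
s1 | [c]aabab   read c → write _, move right, go to s2
s2 | _[a]abab   read a → write _, move right, go to s2
s2 | __[a]bab   read a → write _, move right, go to s2
s2 | ___[b]ab   read b → write c, move right, go to sH
sH | ___c[a]b
The non-blank tape span at halt is cab.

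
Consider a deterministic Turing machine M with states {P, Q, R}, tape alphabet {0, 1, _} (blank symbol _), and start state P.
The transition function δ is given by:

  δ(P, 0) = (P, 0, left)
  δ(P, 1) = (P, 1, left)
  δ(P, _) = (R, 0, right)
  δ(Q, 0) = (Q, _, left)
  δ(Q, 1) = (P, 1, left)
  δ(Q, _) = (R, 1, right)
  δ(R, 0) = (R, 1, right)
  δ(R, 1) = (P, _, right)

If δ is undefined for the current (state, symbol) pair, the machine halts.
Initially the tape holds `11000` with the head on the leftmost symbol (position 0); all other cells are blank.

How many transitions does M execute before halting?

P | _[1]1000_   read 1 → write 1, move left, go to P
P | [_]11000_   read _ → write 0, move right, go to R
R | 0[1]1000_   read 1 → write _, move right, go to P
P | 0_[1]000_   read 1 → write 1, move left, go to P
P | 0[_]1000_   read _ → write 0, move right, go to R
R | 00[1]000_   read 1 → write _, move right, go to P
P | 00_[0]00_   read 0 → write 0, move left, go to P
P | 00[_]000_   read _ → write 0, move right, go to R
R | 000[0]00_   read 0 → write 1, move right, go to R
R | 0001[0]0_   read 0 → write 1, move right, go to R
R | 00011[0]_   read 0 → write 1, move right, go to R
R | 000111[_]
M halts after 11 transitions.

11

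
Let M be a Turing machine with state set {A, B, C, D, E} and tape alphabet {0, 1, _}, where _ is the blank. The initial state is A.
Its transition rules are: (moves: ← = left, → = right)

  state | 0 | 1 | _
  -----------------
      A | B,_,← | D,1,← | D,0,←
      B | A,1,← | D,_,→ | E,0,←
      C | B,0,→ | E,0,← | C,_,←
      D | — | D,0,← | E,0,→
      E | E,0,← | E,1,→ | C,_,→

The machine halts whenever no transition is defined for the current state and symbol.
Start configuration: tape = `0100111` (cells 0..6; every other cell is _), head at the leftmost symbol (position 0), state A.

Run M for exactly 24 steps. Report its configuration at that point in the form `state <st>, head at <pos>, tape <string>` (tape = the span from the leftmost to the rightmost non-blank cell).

state=A head=0 tape=____[0]100111   (A,0)→(B,_,←)
state=B head=-1 tape=___[_]_100111   (B,_)→(E,0,←)
state=E head=-2 tape=__[_]0_100111   (E,_)→(C,_,→)
state=C head=-1 tape=___[0]_100111   (C,0)→(B,0,→)
state=B head=0 tape=___0[_]100111   (B,_)→(E,0,←)
state=E head=-1 tape=___[0]0100111   (E,0)→(E,0,←)
state=E head=-2 tape=__[_]00100111   (E,_)→(C,_,→)
state=C head=-1 tape=___[0]0100111   (C,0)→(B,0,→)
state=B head=0 tape=___0[0]100111   (B,0)→(A,1,←)
state=A head=-1 tape=___[0]1100111   (A,0)→(B,_,←)
state=B head=-2 tape=__[_]_1100111   (B,_)→(E,0,←)
state=E head=-3 tape=_[_]0_1100111   (E,_)→(C,_,→)
state=C head=-2 tape=__[0]_1100111   (C,0)→(B,0,→)
state=B head=-1 tape=__0[_]1100111   (B,_)→(E,0,←)
state=E head=-2 tape=__[0]01100111   (E,0)→(E,0,←)
state=E head=-3 tape=_[_]001100111   (E,_)→(C,_,→)
state=C head=-2 tape=__[0]01100111   (C,0)→(B,0,→)
state=B head=-1 tape=__0[0]1100111   (B,0)→(A,1,←)
state=A head=-2 tape=__[0]11100111   (A,0)→(B,_,←)
state=B head=-3 tape=_[_]_11100111   (B,_)→(E,0,←)
state=E head=-4 tape=[_]0_11100111   (E,_)→(C,_,→)
state=C head=-3 tape=_[0]_11100111   (C,0)→(B,0,→)
state=B head=-2 tape=_0[_]11100111   (B,_)→(E,0,←)
state=E head=-3 tape=_[0]011100111   (E,0)→(E,0,←)
state=E head=-4 tape=[_]0011100111
After 24 steps: state E, head at -4, tape 0011100111.

state E, head at -4, tape 0011100111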